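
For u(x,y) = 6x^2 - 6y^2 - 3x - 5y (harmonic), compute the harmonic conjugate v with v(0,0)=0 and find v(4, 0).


Step 1: v_x = -u_y = 12y + 5
Step 2: v_y = u_x = 12x - 3
Step 3: v = 12xy + 5x - 3y + C
Step 4: v(0,0) = 0 => C = 0
Step 5: v(4, 0) = 20

20


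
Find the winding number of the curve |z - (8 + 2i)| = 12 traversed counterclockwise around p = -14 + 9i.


Step 1: Center c = (8, 2), radius = 12
Step 2: |p - c|^2 = (-22)^2 + 7^2 = 533
Step 3: r^2 = 144
Step 4: |p-c| > r so winding number = 0

0


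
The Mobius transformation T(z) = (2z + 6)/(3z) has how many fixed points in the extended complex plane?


Step 1: Fixed points satisfy T(z) = z
Step 2: 3z^2 - 2z - 6 = 0
Step 3: Discriminant = (-2)^2 - 4*3*(-6) = 76
Step 4: Number of fixed points = 2

2


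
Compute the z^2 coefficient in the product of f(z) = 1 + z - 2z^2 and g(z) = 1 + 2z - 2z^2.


Step 1: z^2 term in f*g comes from: (1)*(-2z^2) + (z)*(2z) + (-2z^2)*(1)
Step 2: = -2 + 2 - 2
Step 3: = -2

-2


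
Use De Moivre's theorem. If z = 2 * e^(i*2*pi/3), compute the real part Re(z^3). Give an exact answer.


Step 1: By De Moivre's theorem, z^3 = 2^3 * e^(i*3*2*pi/3) = 8 * (cos(2*pi) + i*sin(2*pi))
Step 2: |z|^3 = 2^3 = 8
Step 3: Reduce the angle mod 2*pi: 2*pi - 2*pi = 0
Step 4: cos(0) = 1
Step 5: Re(z^3) = 8 * 1 = 8

8


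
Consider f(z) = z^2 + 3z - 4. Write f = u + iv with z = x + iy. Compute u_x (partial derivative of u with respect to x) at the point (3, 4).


Step 1: f(z) = (x+iy)^2 + 3(x+iy) - 4
Step 2: u = (x^2 - y^2) + 3x - 4
Step 3: u_x = 2x + 3
Step 4: At (3, 4): u_x = 6 + 3 = 9

9


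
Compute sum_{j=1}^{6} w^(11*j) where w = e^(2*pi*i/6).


Step 1: The sum sum_{j=1}^{n} w^(k*j) equals n if n | k, else 0.
Step 2: Here n = 6, k = 11
Step 3: Does n divide k? 6 | 11 -> False
Step 4: Sum = 0

0


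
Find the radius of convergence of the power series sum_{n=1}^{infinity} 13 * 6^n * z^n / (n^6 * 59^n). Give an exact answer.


Step 1: General term a_n = 13 * 6^n / (n^6 * 59^n)
Step 2: By the root test, |a_n|^(1/n) = 13^(1/n) * 6 / (n^(6/n) * 59) -> 6/59 as n -> infinity (since 13^(1/n) -> 1 and n^(6/n) -> 1)
Step 3: R = 1/lim|a_n|^(1/n) = 59/6

59/6


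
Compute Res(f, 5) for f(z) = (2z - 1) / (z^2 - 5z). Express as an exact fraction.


Step 1: Q(z) = z^2 - 5z = (z - 5)(z)
Step 2: Q'(z) = 2z - 5
Step 3: Q'(5) = 5, P(5) = 9
Step 4: Res = P(5)/Q'(5) = 9/5 = 9/5

9/5


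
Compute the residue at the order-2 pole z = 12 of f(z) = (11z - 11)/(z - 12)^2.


Step 1: Pole of order 2 at z = 12
Step 2: Res = lim d/dz [(z - 12)^2 * f(z)] as z -> 12
Step 3: (z - 12)^2 * f(z) = 11z - 11
Step 4: d/dz[11z - 11] = 11

11


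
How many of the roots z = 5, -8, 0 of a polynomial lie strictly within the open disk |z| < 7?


Step 1: Check each root:
  z = 5: |5| = 5 < 7
  z = -8: |-8| = 8 >= 7
  z = 0: |0| = 0 < 7
Step 2: Count = 2

2


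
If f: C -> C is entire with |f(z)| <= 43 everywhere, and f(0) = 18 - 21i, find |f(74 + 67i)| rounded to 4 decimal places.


Step 1: By Liouville's theorem, a bounded entire function is constant.
Step 2: f(z) = f(0) = 18 - 21i for all z.
Step 3: |f(w)| = |18 - 21i| = sqrt(324 + 441)
Step 4: = 27.6586

27.6586


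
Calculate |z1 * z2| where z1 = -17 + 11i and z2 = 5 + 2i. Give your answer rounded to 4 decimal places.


Step 1: |z1| = sqrt((-17)^2 + 11^2) = sqrt(410)
Step 2: |z2| = sqrt(5^2 + 2^2) = sqrt(29)
Step 3: |z1*z2| = |z1|*|z2| = sqrt(410) * sqrt(29) = sqrt(410 * 29) = sqrt(11890)
Step 4: = 109.0413

109.0413


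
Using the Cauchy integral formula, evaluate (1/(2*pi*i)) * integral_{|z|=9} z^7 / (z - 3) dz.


Step 1: f(z) = z^7, a = 3 is inside |z| = 9
Step 2: By Cauchy integral formula: (1/(2pi*i)) * integral = f(a)
Step 3: f(3) = 3^7 = 2187

2187


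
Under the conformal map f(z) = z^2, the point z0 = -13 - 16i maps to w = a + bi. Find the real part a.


Step 1: z0 = -13 - 16i
Step 2: z0^2 = (-13)^2 - (-16)^2 + 416i
Step 3: real part = 169 - 256 = -87

-87


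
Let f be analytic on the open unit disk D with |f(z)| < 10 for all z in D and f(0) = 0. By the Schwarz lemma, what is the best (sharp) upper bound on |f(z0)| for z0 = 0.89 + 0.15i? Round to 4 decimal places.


Step 1: g = f/10 maps D -> D with g(0) = 0, so by the Schwarz lemma |g(z)| <= |z|, i.e. |f(z)| <= 10|z|; this is sharp (f(z) = 10z).
Step 2: |z0|^2 = 0.89^2 + 0.15^2 = 0.8146
Step 3: |z0| = sqrt(0.8146) = 0.902552
Step 4: Best bound = 10 * |z0| = 10 * 0.902552 = 9.0255

9.0255


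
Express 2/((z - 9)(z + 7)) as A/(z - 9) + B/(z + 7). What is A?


Step 1: Multiply both sides by (z - 9) and set z = 9
Step 2: A = 2 / (9 + 7)
Step 3: A = 2 / 16
Step 4: A = 1/8

1/8


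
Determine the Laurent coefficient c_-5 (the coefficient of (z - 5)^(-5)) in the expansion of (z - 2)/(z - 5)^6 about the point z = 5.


Step 1: Write the numerator in powers of (z - 5): z - 2 = (z - 5) + (1*5 - 2) = (z - 5) + 3
Step 2: Divide by (z - 5)^6: f(z) = 3(z - 5)^(-6) + (z - 5)^(-5)
Step 3: This finite sum is the Laurent series of f about z = 5.
Step 4: Coefficient of (z - 5)^(-5) = coefficient of (z - 5) in the re-centred numerator = 1

1


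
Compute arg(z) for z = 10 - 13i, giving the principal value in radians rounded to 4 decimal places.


Step 1: z = 10 - 13i
Step 2: arg(z) = atan2(-13, 10)
Step 3: arg(z) = -0.9151

-0.9151


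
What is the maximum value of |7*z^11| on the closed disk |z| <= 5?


Step 1: On |z| = 5, |f(z)| = 7 * |z|^11 = 7 * 5^11
Step 2: By maximum modulus principle, maximum is on boundary.
Step 3: Maximum = 7 * 48828125 = 341796875

341796875


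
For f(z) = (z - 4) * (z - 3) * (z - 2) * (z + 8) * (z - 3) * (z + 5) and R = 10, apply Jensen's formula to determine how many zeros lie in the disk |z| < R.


Jensen's formula: (1/2pi)*integral log|f(Re^it)|dt = log|f(0)| + sum_{|a_k|<R} log(R/|a_k|)
Step 1: f(0) = (-4) * (-3) * (-2) * 8 * (-3) * 5 = 2880
Step 2: log|f(0)| = log|4| + log|3| + log|2| + log|-8| + log|3| + log|-5| = 7.9655
Step 3: Zeros inside |z| < 10: 4, 3, 2, -8, 3, -5
Step 4: Jensen sum = log(10/4) + log(10/3) + log(10/2) + log(10/8) + log(10/3) + log(10/5) = 5.85
Step 5: n(R) = number of terms in the Jensen sum = count of zeros inside |z| < 10 = 6

6


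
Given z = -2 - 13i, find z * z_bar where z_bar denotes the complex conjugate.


Step 1: conj(z) = -2 + 13i
Step 2: z * conj(z) = (-2)^2 + (-13)^2
Step 3: = 4 + 169 = 173

173


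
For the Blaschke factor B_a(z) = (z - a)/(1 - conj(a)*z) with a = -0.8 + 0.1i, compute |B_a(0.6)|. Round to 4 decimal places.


Step 1: Numerator z0 - a = 0.6 - (-0.8 + 0.1i) = 1.4 - 0.1i
Step 2: Denominator 1 - conj(a)*z0 = 1 - (-0.8 - 0.1i)*0.6 = 1.48 + 0.06i
Step 3: |z0 - a|^2 = 1.4^2 + (-0.1)^2 = 1.97; |1 - conj(a)*z0|^2 = 1.48^2 + 0.06^2 = 2.194
Step 4: |B_a(0.6)| = sqrt(1.97 / 2.194) = sqrt(0.897903)
Step 5: = 0.9476

0.9476


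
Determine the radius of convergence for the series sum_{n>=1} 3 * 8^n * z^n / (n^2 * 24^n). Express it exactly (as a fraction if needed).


Step 1: General term a_n = 3 * 8^n / (n^2 * 24^n)
Step 2: By the root test, |a_n|^(1/n) = 3^(1/n) * 8 / (n^(2/n) * 24) -> 8/24 as n -> infinity (since 3^(1/n) -> 1 and n^(2/n) -> 1)
Step 3: R = 1/lim|a_n|^(1/n) = 24/8 = 3

3


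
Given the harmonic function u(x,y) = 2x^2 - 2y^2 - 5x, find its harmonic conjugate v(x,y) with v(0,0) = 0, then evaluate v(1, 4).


Step 1: v_x = -u_y = 4y + 0
Step 2: v_y = u_x = 4x - 5
Step 3: v = 4xy - 5y + C
Step 4: v(0,0) = 0 => C = 0
Step 5: v(1, 4) = -4

-4


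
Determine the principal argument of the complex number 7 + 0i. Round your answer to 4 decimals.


Step 1: z = 7 + 0i
Step 2: arg(z) = atan2(0, 7)
Step 3: arg(z) = 0.0

0.0


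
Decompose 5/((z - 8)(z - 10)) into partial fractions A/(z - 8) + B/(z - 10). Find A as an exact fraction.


Step 1: Multiply both sides by (z - 8) and set z = 8
Step 2: A = 5 / (8 - 10)
Step 3: A = 5 / (-2)
Step 4: A = -5/2

-5/2


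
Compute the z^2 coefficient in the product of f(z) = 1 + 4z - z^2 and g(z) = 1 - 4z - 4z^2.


Step 1: z^2 term in f*g comes from: (1)*(-4z^2) + (4z)*(-4z) + (-z^2)*(1)
Step 2: = -4 - 16 - 1
Step 3: = -21

-21


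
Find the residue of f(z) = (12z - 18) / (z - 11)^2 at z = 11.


Step 1: Pole of order 2 at z = 11
Step 2: Res = lim d/dz [(z - 11)^2 * f(z)] as z -> 11
Step 3: (z - 11)^2 * f(z) = 12z - 18
Step 4: d/dz[12z - 18] = 12

12


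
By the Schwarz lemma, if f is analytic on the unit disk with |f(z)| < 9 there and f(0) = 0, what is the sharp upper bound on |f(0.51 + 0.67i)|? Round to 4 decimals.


Step 1: g = f/9 maps D -> D with g(0) = 0, so by the Schwarz lemma |g(z)| <= |z|, i.e. |f(z)| <= 9|z|; this is sharp (f(z) = 9z).
Step 2: |z0|^2 = 0.51^2 + 0.67^2 = 0.709
Step 3: |z0| = sqrt(0.709) = 0.842021
Step 4: Best bound = 9 * |z0| = 9 * 0.842021 = 7.5782

7.5782


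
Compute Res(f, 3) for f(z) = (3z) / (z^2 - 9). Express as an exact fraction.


Step 1: Q(z) = z^2 - 9 = (z - 3)(z + 3)
Step 2: Q'(z) = 2z
Step 3: Q'(3) = 6, P(3) = 9
Step 4: Res = P(3)/Q'(3) = 9/6 = 3/2

3/2


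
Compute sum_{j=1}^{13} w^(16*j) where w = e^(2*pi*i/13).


Step 1: The sum sum_{j=1}^{n} w^(k*j) equals n if n | k, else 0.
Step 2: Here n = 13, k = 16
Step 3: Does n divide k? 13 | 16 -> False
Step 4: Sum = 0

0


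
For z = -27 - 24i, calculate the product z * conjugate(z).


Step 1: conj(z) = -27 + 24i
Step 2: z * conj(z) = (-27)^2 + (-24)^2
Step 3: = 729 + 576 = 1305

1305


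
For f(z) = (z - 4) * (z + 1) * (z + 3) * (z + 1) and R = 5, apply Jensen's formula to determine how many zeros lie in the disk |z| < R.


Jensen's formula: (1/2pi)*integral log|f(Re^it)|dt = log|f(0)| + sum_{|a_k|<R} log(R/|a_k|)
Step 1: f(0) = (-4) * 1 * 3 * 1 = -12
Step 2: log|f(0)| = log|4| + log|-1| + log|-3| + log|-1| = 2.4849
Step 3: Zeros inside |z| < 5: 4, -1, -3, -1
Step 4: Jensen sum = log(5/4) + log(5/1) + log(5/3) + log(5/1) = 3.9528
Step 5: n(R) = number of terms in the Jensen sum = count of zeros inside |z| < 5 = 4

4


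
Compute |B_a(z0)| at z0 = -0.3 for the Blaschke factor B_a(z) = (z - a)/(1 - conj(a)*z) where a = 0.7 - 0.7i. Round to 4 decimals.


Step 1: Numerator z0 - a = -0.3 - (0.7 - 0.7i) = -1 + 0.7i
Step 2: Denominator 1 - conj(a)*z0 = 1 - (0.7 + 0.7i)*(-0.3) = 1.21 + 0.21i
Step 3: |z0 - a|^2 = (-1)^2 + 0.7^2 = 1.49; |1 - conj(a)*z0|^2 = 1.21^2 + 0.21^2 = 1.5082
Step 4: |B_a(-0.3)| = sqrt(1.49 / 1.5082) = sqrt(0.987933)
Step 5: = 0.9939

0.9939


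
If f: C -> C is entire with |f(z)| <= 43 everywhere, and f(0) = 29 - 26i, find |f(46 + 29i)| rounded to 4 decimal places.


Step 1: By Liouville's theorem, a bounded entire function is constant.
Step 2: f(z) = f(0) = 29 - 26i for all z.
Step 3: |f(w)| = |29 - 26i| = sqrt(841 + 676)
Step 4: = 38.9487

38.9487


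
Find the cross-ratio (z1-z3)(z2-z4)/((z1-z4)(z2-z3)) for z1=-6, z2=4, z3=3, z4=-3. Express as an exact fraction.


Step 1: (z1-z3)(z2-z4) = (-9) * 7 = -63
Step 2: (z1-z4)(z2-z3) = (-3) * 1 = -3
Step 3: Cross-ratio = 63/3 = 21

21


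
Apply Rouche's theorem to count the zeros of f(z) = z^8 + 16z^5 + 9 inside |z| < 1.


Step 1: On |z| = 1 the three terms have sizes |z^8| = 1^8 = 1, |16z^5| = 16*1^5 = 16, |9| = 9
Step 2: The dominant term is g(z) = 16z^5; let h(z) = z^8 + 9 so f = g + h
Step 3: On |z| = 1: |g| = 16 and |h| <= 1 + 9 = 10
Step 4: Since 16 > 10, |h| < |g| on |z| = 1, so by Rouche f has the same number of zeros as g inside |z| < 1
Step 5: g(z) = 16z^5 has 5 zeros (at the origin, multiplicity 5) inside |z| < 1. Answer = 5

5


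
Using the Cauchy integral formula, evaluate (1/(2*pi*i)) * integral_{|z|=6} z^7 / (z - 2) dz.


Step 1: f(z) = z^7, a = 2 is inside |z| = 6
Step 2: By Cauchy integral formula: (1/(2pi*i)) * integral = f(a)
Step 3: f(2) = 2^7 = 128

128


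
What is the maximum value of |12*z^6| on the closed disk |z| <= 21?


Step 1: On |z| = 21, |f(z)| = 12 * |z|^6 = 12 * 21^6
Step 2: By maximum modulus principle, maximum is on boundary.
Step 3: Maximum = 12 * 85766121 = 1029193452

1029193452


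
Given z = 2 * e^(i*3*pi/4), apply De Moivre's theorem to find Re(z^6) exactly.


Step 1: By De Moivre's theorem, z^6 = 2^6 * e^(i*6*3*pi/4) = 64 * (cos(9*pi/2) + i*sin(9*pi/2))
Step 2: |z|^6 = 2^6 = 64
Step 3: Reduce the angle mod 2*pi: 9*pi/2 - 4*pi = pi/2
Step 4: cos(pi/2) = 0
Step 5: Re(z^6) = 64 * 0 = 0

0


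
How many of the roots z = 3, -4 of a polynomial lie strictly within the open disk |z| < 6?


Step 1: Check each root:
  z = 3: |3| = 3 < 6
  z = -4: |-4| = 4 < 6
Step 2: Count = 2

2


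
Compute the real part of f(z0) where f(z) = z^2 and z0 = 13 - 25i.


Step 1: z0 = 13 - 25i
Step 2: z0^2 = 13^2 - (-25)^2 - 650i
Step 3: real part = 169 - 625 = -456

-456


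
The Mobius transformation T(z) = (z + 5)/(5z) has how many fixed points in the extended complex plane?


Step 1: Fixed points satisfy T(z) = z
Step 2: 5z^2 - z - 5 = 0
Step 3: Discriminant = (-1)^2 - 4*5*(-5) = 101
Step 4: Number of fixed points = 2

2


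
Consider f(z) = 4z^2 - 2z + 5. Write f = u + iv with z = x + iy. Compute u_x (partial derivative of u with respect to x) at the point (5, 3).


Step 1: f(z) = 4(x+iy)^2 - 2(x+iy) + 5
Step 2: u = 4(x^2 - y^2) - 2x + 5
Step 3: u_x = 8x - 2
Step 4: At (5, 3): u_x = 40 - 2 = 38

38


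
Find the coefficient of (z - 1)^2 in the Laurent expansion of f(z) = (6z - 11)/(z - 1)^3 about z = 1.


Step 1: Write the numerator in powers of (z - 1): 6z - 11 = 6(z - 1) + (6*1 - 11) = 6(z - 1) - 5
Step 2: Divide by (z - 1)^3: f(z) = -5(z - 1)^(-3) + 6(z - 1)^(-2)
Step 3: This finite sum is the Laurent series of f about z = 1.
Step 4: Only the powers -3 and -2 appear, so the coefficient of (z - 1)^2 = 0

0


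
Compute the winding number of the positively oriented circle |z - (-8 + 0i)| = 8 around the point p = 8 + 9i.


Step 1: Center c = (-8, 0), radius = 8
Step 2: |p - c|^2 = 16^2 + 9^2 = 337
Step 3: r^2 = 64
Step 4: |p-c| > r so winding number = 0

0


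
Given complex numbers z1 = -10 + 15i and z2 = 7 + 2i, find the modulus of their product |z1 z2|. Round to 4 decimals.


Step 1: |z1| = sqrt((-10)^2 + 15^2) = sqrt(325)
Step 2: |z2| = sqrt(7^2 + 2^2) = sqrt(53)
Step 3: |z1*z2| = |z1|*|z2| = sqrt(325) * sqrt(53) = sqrt(325 * 53) = sqrt(17225)
Step 4: = 131.244

131.244


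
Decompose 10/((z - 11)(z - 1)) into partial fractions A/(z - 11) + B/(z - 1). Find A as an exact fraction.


Step 1: Multiply both sides by (z - 11) and set z = 11
Step 2: A = 10 / (11 - 1)
Step 3: A = 10 / 10
Step 4: A = 1

1


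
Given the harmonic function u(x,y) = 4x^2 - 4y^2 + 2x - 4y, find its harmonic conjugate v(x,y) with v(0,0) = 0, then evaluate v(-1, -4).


Step 1: v_x = -u_y = 8y + 4
Step 2: v_y = u_x = 8x + 2
Step 3: v = 8xy + 4x + 2y + C
Step 4: v(0,0) = 0 => C = 0
Step 5: v(-1, -4) = 20

20


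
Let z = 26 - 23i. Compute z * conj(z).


Step 1: conj(z) = 26 + 23i
Step 2: z * conj(z) = 26^2 + (-23)^2
Step 3: = 676 + 529 = 1205

1205


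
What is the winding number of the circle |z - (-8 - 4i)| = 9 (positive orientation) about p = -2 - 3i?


Step 1: Center c = (-8, -4), radius = 9
Step 2: |p - c|^2 = 6^2 + 1^2 = 37
Step 3: r^2 = 81
Step 4: |p-c| < r so winding number = 1

1


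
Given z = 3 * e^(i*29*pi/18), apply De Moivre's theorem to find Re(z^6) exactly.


Step 1: By De Moivre's theorem, z^6 = 3^6 * e^(i*6*29*pi/18) = 729 * (cos(29*pi/3) + i*sin(29*pi/3))
Step 2: |z|^6 = 3^6 = 729
Step 3: Reduce the angle mod 2*pi: 29*pi/3 - 8*pi = 5*pi/3
Step 4: cos(5*pi/3) = 1/2
Step 5: Re(z^6) = 729 * 1/2 = 729/2

729/2


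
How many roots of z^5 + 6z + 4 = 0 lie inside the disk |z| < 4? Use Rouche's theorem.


Step 1: On |z| = 4 the three terms have sizes |z^5| = 4^5 = 1024, |6z| = 6*4 = 24, |4| = 4
Step 2: The dominant term is g(z) = z^5; let h(z) = 6z + 4 so f = g + h
Step 3: On |z| = 4: |g| = 1024 and |h| <= 24 + 4 = 28
Step 4: Since 1024 > 28, |h| < |g| on |z| = 4, so by Rouche f has the same number of zeros as g inside |z| < 4
Step 5: g(z) = z^5 has 5 zeros (all at the origin) inside |z| < 4. Answer = 5

5


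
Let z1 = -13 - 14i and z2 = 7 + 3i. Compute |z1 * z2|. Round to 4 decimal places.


Step 1: |z1| = sqrt((-13)^2 + (-14)^2) = sqrt(365)
Step 2: |z2| = sqrt(7^2 + 3^2) = sqrt(58)
Step 3: |z1*z2| = |z1|*|z2| = sqrt(365) * sqrt(58) = sqrt(365 * 58) = sqrt(21170)
Step 4: = 145.4991

145.4991


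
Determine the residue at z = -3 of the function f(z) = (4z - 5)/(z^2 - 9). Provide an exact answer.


Step 1: Q(z) = z^2 - 9 = (z + 3)(z - 3)
Step 2: Q'(z) = 2z
Step 3: Q'(-3) = -6, P(-3) = -17
Step 4: Res = P(-3)/Q'(-3) = -17/(-6) = 17/6

17/6


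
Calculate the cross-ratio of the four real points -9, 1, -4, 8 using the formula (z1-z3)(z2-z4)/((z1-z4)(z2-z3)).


Step 1: (z1-z3)(z2-z4) = (-5) * (-7) = 35
Step 2: (z1-z4)(z2-z3) = (-17) * 5 = -85
Step 3: Cross-ratio = -35/85 = -7/17

-7/17


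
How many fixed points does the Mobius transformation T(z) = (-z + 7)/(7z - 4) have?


Step 1: Fixed points satisfy T(z) = z
Step 2: 7z^2 - 3z - 7 = 0
Step 3: Discriminant = (-3)^2 - 4*7*(-7) = 205
Step 4: Number of fixed points = 2

2


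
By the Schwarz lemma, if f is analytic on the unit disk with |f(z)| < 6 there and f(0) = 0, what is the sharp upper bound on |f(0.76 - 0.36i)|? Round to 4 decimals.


Step 1: g = f/6 maps D -> D with g(0) = 0, so by the Schwarz lemma |g(z)| <= |z|, i.e. |f(z)| <= 6|z|; this is sharp (f(z) = 6z).
Step 2: |z0|^2 = 0.76^2 + (-0.36)^2 = 0.7072
Step 3: |z0| = sqrt(0.7072) = 0.840952
Step 4: Best bound = 6 * |z0| = 6 * 0.840952 = 5.0457

5.0457


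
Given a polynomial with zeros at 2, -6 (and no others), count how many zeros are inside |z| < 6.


Step 1: Check each root:
  z = 2: |2| = 2 < 6
  z = -6: |-6| = 6 >= 6
Step 2: Count = 1

1


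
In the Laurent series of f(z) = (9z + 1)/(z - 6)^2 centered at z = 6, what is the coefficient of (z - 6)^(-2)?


Step 1: Write the numerator in powers of (z - 6): 9z + 1 = 9(z - 6) + (9*6 + 1) = 9(z - 6) + 55
Step 2: Divide by (z - 6)^2: f(z) = 55(z - 6)^(-2) + 9(z - 6)^(-1)
Step 3: This finite sum is the Laurent series of f about z = 6.
Step 4: Coefficient of (z - 6)^(-2) = 9*6 + 1 = 55

55


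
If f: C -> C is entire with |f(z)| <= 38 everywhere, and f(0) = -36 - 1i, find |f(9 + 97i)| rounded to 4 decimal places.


Step 1: By Liouville's theorem, a bounded entire function is constant.
Step 2: f(z) = f(0) = -36 - 1i for all z.
Step 3: |f(w)| = |-36 - 1i| = sqrt(1296 + 1)
Step 4: = 36.0139

36.0139


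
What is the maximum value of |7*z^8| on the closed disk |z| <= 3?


Step 1: On |z| = 3, |f(z)| = 7 * |z|^8 = 7 * 3^8
Step 2: By maximum modulus principle, maximum is on boundary.
Step 3: Maximum = 7 * 6561 = 45927

45927


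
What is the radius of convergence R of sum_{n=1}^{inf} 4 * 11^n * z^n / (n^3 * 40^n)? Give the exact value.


Step 1: General term a_n = 4 * 11^n / (n^3 * 40^n)
Step 2: By the root test, |a_n|^(1/n) = 4^(1/n) * 11 / (n^(3/n) * 40) -> 11/40 as n -> infinity (since 4^(1/n) -> 1 and n^(3/n) -> 1)
Step 3: R = 1/lim|a_n|^(1/n) = 40/11

40/11


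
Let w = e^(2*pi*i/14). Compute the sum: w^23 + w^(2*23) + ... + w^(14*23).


Step 1: The sum sum_{j=1}^{n} w^(k*j) equals n if n | k, else 0.
Step 2: Here n = 14, k = 23
Step 3: Does n divide k? 14 | 23 -> False
Step 4: Sum = 0

0


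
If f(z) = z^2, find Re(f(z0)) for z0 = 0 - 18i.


Step 1: z0 = 0 - 18i
Step 2: z0^2 = 0^2 - (-18)^2 + 0i
Step 3: real part = 0 - 324 = -324

-324


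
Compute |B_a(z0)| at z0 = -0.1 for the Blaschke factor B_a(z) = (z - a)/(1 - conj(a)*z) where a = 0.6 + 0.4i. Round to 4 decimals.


Step 1: Numerator z0 - a = -0.1 - (0.6 + 0.4i) = -0.7 - 0.4i
Step 2: Denominator 1 - conj(a)*z0 = 1 - (0.6 - 0.4i)*(-0.1) = 1.06 - 0.04i
Step 3: |z0 - a|^2 = (-0.7)^2 + (-0.4)^2 = 0.65; |1 - conj(a)*z0|^2 = 1.06^2 + (-0.04)^2 = 1.1252
Step 4: |B_a(-0.1)| = sqrt(0.65 / 1.1252) = sqrt(0.577675)
Step 5: = 0.76

0.76


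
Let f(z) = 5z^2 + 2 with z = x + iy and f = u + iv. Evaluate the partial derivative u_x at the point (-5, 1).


Step 1: f(z) = 5(x+iy)^2 + 2
Step 2: u = 5(x^2 - y^2) + 2
Step 3: u_x = 10x + 0
Step 4: At (-5, 1): u_x = -50 + 0 = -50

-50


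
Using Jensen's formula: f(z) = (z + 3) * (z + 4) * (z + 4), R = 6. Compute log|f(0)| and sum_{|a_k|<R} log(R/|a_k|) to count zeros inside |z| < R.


Jensen's formula: (1/2pi)*integral log|f(Re^it)|dt = log|f(0)| + sum_{|a_k|<R} log(R/|a_k|)
Step 1: f(0) = 3 * 4 * 4 = 48
Step 2: log|f(0)| = log|-3| + log|-4| + log|-4| = 3.8712
Step 3: Zeros inside |z| < 6: -3, -4, -4
Step 4: Jensen sum = log(6/3) + log(6/4) + log(6/4) = 1.5041
Step 5: n(R) = number of terms in the Jensen sum = count of zeros inside |z| < 6 = 3

3


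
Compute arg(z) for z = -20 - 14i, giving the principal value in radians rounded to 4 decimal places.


Step 1: z = -20 - 14i
Step 2: arg(z) = atan2(-14, -20)
Step 3: arg(z) = -2.5309

-2.5309


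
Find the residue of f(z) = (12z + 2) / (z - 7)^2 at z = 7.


Step 1: Pole of order 2 at z = 7
Step 2: Res = lim d/dz [(z - 7)^2 * f(z)] as z -> 7
Step 3: (z - 7)^2 * f(z) = 12z + 2
Step 4: d/dz[12z + 2] = 12

12


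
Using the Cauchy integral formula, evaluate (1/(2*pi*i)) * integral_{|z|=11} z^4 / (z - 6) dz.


Step 1: f(z) = z^4, a = 6 is inside |z| = 11
Step 2: By Cauchy integral formula: (1/(2pi*i)) * integral = f(a)
Step 3: f(6) = 6^4 = 1296

1296


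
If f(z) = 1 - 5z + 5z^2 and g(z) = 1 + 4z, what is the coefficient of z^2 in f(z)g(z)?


Step 1: z^2 term in f*g comes from: (1)*(0) + (-5z)*(4z) + (5z^2)*(1)
Step 2: = 0 - 20 + 5
Step 3: = -15

-15


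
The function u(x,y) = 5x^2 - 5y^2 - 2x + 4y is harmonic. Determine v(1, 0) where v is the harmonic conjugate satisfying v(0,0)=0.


Step 1: v_x = -u_y = 10y - 4
Step 2: v_y = u_x = 10x - 2
Step 3: v = 10xy - 4x - 2y + C
Step 4: v(0,0) = 0 => C = 0
Step 5: v(1, 0) = -4

-4


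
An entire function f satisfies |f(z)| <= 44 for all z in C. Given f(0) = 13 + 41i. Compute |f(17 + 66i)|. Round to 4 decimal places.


Step 1: By Liouville's theorem, a bounded entire function is constant.
Step 2: f(z) = f(0) = 13 + 41i for all z.
Step 3: |f(w)| = |13 + 41i| = sqrt(169 + 1681)
Step 4: = 43.0116

43.0116


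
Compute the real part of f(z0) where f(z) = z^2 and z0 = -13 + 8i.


Step 1: z0 = -13 + 8i
Step 2: z0^2 = (-13)^2 - 8^2 - 208i
Step 3: real part = 169 - 64 = 105

105


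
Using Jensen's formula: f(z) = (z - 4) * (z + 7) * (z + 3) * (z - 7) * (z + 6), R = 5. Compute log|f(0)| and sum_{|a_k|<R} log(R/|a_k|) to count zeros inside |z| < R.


Jensen's formula: (1/2pi)*integral log|f(Re^it)|dt = log|f(0)| + sum_{|a_k|<R} log(R/|a_k|)
Step 1: f(0) = (-4) * 7 * 3 * (-7) * 6 = 3528
Step 2: log|f(0)| = log|4| + log|-7| + log|-3| + log|7| + log|-6| = 8.1685
Step 3: Zeros inside |z| < 5: 4, -3
Step 4: Jensen sum = log(5/4) + log(5/3) = 0.734
Step 5: n(R) = number of terms in the Jensen sum = count of zeros inside |z| < 5 = 2

2


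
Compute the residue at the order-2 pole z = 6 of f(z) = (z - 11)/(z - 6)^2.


Step 1: Pole of order 2 at z = 6
Step 2: Res = lim d/dz [(z - 6)^2 * f(z)] as z -> 6
Step 3: (z - 6)^2 * f(z) = z - 11
Step 4: d/dz[z - 11] = 1

1


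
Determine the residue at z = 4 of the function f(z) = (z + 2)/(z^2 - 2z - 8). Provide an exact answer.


Step 1: Q(z) = z^2 - 2z - 8 = (z - 4)(z + 2)
Step 2: Q'(z) = 2z - 2
Step 3: Q'(4) = 6, P(4) = 6
Step 4: Res = P(4)/Q'(4) = 6/6 = 1

1


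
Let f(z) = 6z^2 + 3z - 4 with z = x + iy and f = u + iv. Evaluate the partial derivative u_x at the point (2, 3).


Step 1: f(z) = 6(x+iy)^2 + 3(x+iy) - 4
Step 2: u = 6(x^2 - y^2) + 3x - 4
Step 3: u_x = 12x + 3
Step 4: At (2, 3): u_x = 24 + 3 = 27

27


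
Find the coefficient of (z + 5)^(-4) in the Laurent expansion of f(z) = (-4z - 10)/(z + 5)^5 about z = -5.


Step 1: Write the numerator in powers of (z + 5): -4z - 10 = -4(z + 5) + (-4*(-5) - 10) = -4(z + 5) + 10
Step 2: Divide by (z + 5)^5: f(z) = 10(z + 5)^(-5) - 4(z + 5)^(-4)
Step 3: This finite sum is the Laurent series of f about z = -5.
Step 4: Coefficient of (z + 5)^(-4) = coefficient of (z + 5) in the re-centred numerator = -4

-4


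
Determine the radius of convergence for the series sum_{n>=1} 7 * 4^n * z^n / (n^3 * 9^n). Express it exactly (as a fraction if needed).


Step 1: General term a_n = 7 * 4^n / (n^3 * 9^n)
Step 2: By the root test, |a_n|^(1/n) = 7^(1/n) * 4 / (n^(3/n) * 9) -> 4/9 as n -> infinity (since 7^(1/n) -> 1 and n^(3/n) -> 1)
Step 3: R = 1/lim|a_n|^(1/n) = 9/4

9/4


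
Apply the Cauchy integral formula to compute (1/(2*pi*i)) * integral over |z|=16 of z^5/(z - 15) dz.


Step 1: f(z) = z^5, a = 15 is inside |z| = 16
Step 2: By Cauchy integral formula: (1/(2pi*i)) * integral = f(a)
Step 3: f(15) = 15^5 = 759375

759375


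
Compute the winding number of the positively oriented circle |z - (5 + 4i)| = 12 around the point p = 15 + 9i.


Step 1: Center c = (5, 4), radius = 12
Step 2: |p - c|^2 = 10^2 + 5^2 = 125
Step 3: r^2 = 144
Step 4: |p-c| < r so winding number = 1

1


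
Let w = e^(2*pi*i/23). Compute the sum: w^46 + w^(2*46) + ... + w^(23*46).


Step 1: The sum sum_{j=1}^{n} w^(k*j) equals n if n | k, else 0.
Step 2: Here n = 23, k = 46
Step 3: Does n divide k? 23 | 46 -> True
Step 4: Sum = 23

23


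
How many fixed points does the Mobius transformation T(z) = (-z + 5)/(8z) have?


Step 1: Fixed points satisfy T(z) = z
Step 2: 8z^2 + z - 5 = 0
Step 3: Discriminant = 1^2 - 4*8*(-5) = 161
Step 4: Number of fixed points = 2

2


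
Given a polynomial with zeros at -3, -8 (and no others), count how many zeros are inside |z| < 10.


Step 1: Check each root:
  z = -3: |-3| = 3 < 10
  z = -8: |-8| = 8 < 10
Step 2: Count = 2

2


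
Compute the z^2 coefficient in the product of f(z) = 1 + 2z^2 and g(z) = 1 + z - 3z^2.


Step 1: z^2 term in f*g comes from: (1)*(-3z^2) + (0)*(z) + (2z^2)*(1)
Step 2: = -3 + 0 + 2
Step 3: = -1

-1


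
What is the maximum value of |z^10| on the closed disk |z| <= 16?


Step 1: On |z| = 16, |f(z)| = |z|^10 = 16^10
Step 2: By maximum modulus principle, maximum is on boundary.
Step 3: Maximum = 1099511627776 = 1099511627776

1099511627776


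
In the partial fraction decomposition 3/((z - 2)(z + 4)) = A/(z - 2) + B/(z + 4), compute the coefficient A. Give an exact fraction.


Step 1: Multiply both sides by (z - 2) and set z = 2
Step 2: A = 3 / (2 + 4)
Step 3: A = 3 / 6
Step 4: A = 1/2

1/2


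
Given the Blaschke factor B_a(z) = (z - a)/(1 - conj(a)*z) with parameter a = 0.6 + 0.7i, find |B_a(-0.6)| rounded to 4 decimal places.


Step 1: Numerator z0 - a = -0.6 - (0.6 + 0.7i) = -1.2 - 0.7i
Step 2: Denominator 1 - conj(a)*z0 = 1 - (0.6 - 0.7i)*(-0.6) = 1.36 - 0.42i
Step 3: |z0 - a|^2 = (-1.2)^2 + (-0.7)^2 = 1.93; |1 - conj(a)*z0|^2 = 1.36^2 + (-0.42)^2 = 2.026
Step 4: |B_a(-0.6)| = sqrt(1.93 / 2.026) = sqrt(0.952616)
Step 5: = 0.976

0.976


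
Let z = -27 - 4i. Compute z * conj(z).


Step 1: conj(z) = -27 + 4i
Step 2: z * conj(z) = (-27)^2 + (-4)^2
Step 3: = 729 + 16 = 745

745


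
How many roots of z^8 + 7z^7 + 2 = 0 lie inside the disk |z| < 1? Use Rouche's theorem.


Step 1: On |z| = 1 the three terms have sizes |z^8| = 1^8 = 1, |7z^7| = 7*1^7 = 7, |2| = 2
Step 2: The dominant term is g(z) = 7z^7; let h(z) = z^8 + 2 so f = g + h
Step 3: On |z| = 1: |g| = 7 and |h| <= 1 + 2 = 3
Step 4: Since 7 > 3, |h| < |g| on |z| = 1, so by Rouche f has the same number of zeros as g inside |z| < 1
Step 5: g(z) = 7z^7 has 7 zeros (at the origin, multiplicity 7) inside |z| < 1. Answer = 7

7


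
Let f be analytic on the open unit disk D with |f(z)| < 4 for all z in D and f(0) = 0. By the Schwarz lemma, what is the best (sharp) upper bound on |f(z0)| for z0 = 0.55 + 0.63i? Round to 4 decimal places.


Step 1: g = f/4 maps D -> D with g(0) = 0, so by the Schwarz lemma |g(z)| <= |z|, i.e. |f(z)| <= 4|z|; this is sharp (f(z) = 4z).
Step 2: |z0|^2 = 0.55^2 + 0.63^2 = 0.6994
Step 3: |z0| = sqrt(0.6994) = 0.836301
Step 4: Best bound = 4 * |z0| = 4 * 0.836301 = 3.3452

3.3452


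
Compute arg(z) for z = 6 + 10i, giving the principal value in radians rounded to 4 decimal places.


Step 1: z = 6 + 10i
Step 2: arg(z) = atan2(10, 6)
Step 3: arg(z) = 1.0304

1.0304


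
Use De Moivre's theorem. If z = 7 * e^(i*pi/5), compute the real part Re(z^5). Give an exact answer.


Step 1: By De Moivre's theorem, z^5 = 7^5 * e^(i*5*pi/5) = 16807 * (cos(pi) + i*sin(pi))
Step 2: |z|^5 = 7^5 = 16807
Step 3: The angle pi already lies in [0, 2*pi)
Step 4: cos(pi) = -1
Step 5: Re(z^5) = 16807 * (-1) = -16807

-16807


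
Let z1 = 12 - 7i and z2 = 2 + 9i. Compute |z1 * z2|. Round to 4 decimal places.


Step 1: |z1| = sqrt(12^2 + (-7)^2) = sqrt(193)
Step 2: |z2| = sqrt(2^2 + 9^2) = sqrt(85)
Step 3: |z1*z2| = |z1|*|z2| = sqrt(193) * sqrt(85) = sqrt(193 * 85) = sqrt(16405)
Step 4: = 128.082

128.082


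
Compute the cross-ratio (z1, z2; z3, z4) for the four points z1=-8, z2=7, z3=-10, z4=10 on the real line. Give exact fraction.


Step 1: (z1-z3)(z2-z4) = 2 * (-3) = -6
Step 2: (z1-z4)(z2-z3) = (-18) * 17 = -306
Step 3: Cross-ratio = 6/306 = 1/51

1/51


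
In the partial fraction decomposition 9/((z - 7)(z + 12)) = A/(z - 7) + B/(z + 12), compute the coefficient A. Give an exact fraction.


Step 1: Multiply both sides by (z - 7) and set z = 7
Step 2: A = 9 / (7 + 12)
Step 3: A = 9 / 19
Step 4: A = 9/19

9/19


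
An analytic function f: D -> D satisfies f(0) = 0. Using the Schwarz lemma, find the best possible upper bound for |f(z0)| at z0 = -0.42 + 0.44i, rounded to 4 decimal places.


Step 1: Schwarz lemma: if f: D -> D is analytic with f(0) = 0, then |f(z)| <= |z| for all z in D, and this is sharp (f(z) = z).
Step 2: |z0|^2 = (-0.42)^2 + 0.44^2 = 0.37
Step 3: |z0| = sqrt(0.37) = 0.608276
Step 4: Best bound = |z0| = 0.6083

0.6083


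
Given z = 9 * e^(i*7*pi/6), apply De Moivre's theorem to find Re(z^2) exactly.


Step 1: By De Moivre's theorem, z^2 = 9^2 * e^(i*2*7*pi/6) = 81 * (cos(7*pi/3) + i*sin(7*pi/3))
Step 2: |z|^2 = 9^2 = 81
Step 3: Reduce the angle mod 2*pi: 7*pi/3 - 2*pi = pi/3
Step 4: cos(pi/3) = 1/2
Step 5: Re(z^2) = 81 * 1/2 = 81/2

81/2


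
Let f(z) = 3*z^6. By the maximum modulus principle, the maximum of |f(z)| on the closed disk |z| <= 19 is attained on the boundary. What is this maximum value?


Step 1: On |z| = 19, |f(z)| = 3 * |z|^6 = 3 * 19^6
Step 2: By maximum modulus principle, maximum is on boundary.
Step 3: Maximum = 3 * 47045881 = 141137643

141137643


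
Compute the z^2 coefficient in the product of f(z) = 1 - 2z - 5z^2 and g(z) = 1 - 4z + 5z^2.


Step 1: z^2 term in f*g comes from: (1)*(5z^2) + (-2z)*(-4z) + (-5z^2)*(1)
Step 2: = 5 + 8 - 5
Step 3: = 8

8


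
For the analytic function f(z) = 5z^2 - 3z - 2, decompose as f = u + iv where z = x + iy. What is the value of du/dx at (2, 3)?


Step 1: f(z) = 5(x+iy)^2 - 3(x+iy) - 2
Step 2: u = 5(x^2 - y^2) - 3x - 2
Step 3: u_x = 10x - 3
Step 4: At (2, 3): u_x = 20 - 3 = 17

17


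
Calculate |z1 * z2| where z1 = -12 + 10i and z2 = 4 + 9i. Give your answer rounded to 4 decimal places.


Step 1: |z1| = sqrt((-12)^2 + 10^2) = sqrt(244)
Step 2: |z2| = sqrt(4^2 + 9^2) = sqrt(97)
Step 3: |z1*z2| = |z1|*|z2| = sqrt(244) * sqrt(97) = sqrt(244 * 97) = sqrt(23668)
Step 4: = 153.8441

153.8441


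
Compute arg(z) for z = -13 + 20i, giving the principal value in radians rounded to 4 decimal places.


Step 1: z = -13 + 20i
Step 2: arg(z) = atan2(20, -13)
Step 3: arg(z) = 2.1472

2.1472


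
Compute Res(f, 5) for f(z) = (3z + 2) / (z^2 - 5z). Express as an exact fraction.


Step 1: Q(z) = z^2 - 5z = (z - 5)(z)
Step 2: Q'(z) = 2z - 5
Step 3: Q'(5) = 5, P(5) = 17
Step 4: Res = P(5)/Q'(5) = 17/5 = 17/5

17/5


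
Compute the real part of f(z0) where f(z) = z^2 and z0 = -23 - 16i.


Step 1: z0 = -23 - 16i
Step 2: z0^2 = (-23)^2 - (-16)^2 + 736i
Step 3: real part = 529 - 256 = 273

273


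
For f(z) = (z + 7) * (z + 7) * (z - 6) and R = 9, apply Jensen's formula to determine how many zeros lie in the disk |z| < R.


Jensen's formula: (1/2pi)*integral log|f(Re^it)|dt = log|f(0)| + sum_{|a_k|<R} log(R/|a_k|)
Step 1: f(0) = 7 * 7 * (-6) = -294
Step 2: log|f(0)| = log|-7| + log|-7| + log|6| = 5.6836
Step 3: Zeros inside |z| < 9: -7, -7, 6
Step 4: Jensen sum = log(9/7) + log(9/7) + log(9/6) = 0.9081
Step 5: n(R) = number of terms in the Jensen sum = count of zeros inside |z| < 9 = 3

3


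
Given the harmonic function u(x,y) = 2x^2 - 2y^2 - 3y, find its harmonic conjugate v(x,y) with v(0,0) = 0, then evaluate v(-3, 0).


Step 1: v_x = -u_y = 4y + 3
Step 2: v_y = u_x = 4x + 0
Step 3: v = 4xy + 3x + C
Step 4: v(0,0) = 0 => C = 0
Step 5: v(-3, 0) = -9

-9


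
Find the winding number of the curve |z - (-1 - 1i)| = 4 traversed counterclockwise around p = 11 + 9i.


Step 1: Center c = (-1, -1), radius = 4
Step 2: |p - c|^2 = 12^2 + 10^2 = 244
Step 3: r^2 = 16
Step 4: |p-c| > r so winding number = 0

0


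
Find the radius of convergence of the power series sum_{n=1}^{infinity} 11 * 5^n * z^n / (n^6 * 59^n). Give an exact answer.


Step 1: General term a_n = 11 * 5^n / (n^6 * 59^n)
Step 2: By the root test, |a_n|^(1/n) = 11^(1/n) * 5 / (n^(6/n) * 59) -> 5/59 as n -> infinity (since 11^(1/n) -> 1 and n^(6/n) -> 1)
Step 3: R = 1/lim|a_n|^(1/n) = 59/5

59/5


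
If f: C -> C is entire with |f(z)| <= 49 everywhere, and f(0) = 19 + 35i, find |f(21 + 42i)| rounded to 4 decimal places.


Step 1: By Liouville's theorem, a bounded entire function is constant.
Step 2: f(z) = f(0) = 19 + 35i for all z.
Step 3: |f(w)| = |19 + 35i| = sqrt(361 + 1225)
Step 4: = 39.8246

39.8246


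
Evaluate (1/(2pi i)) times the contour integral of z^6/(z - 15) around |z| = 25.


Step 1: f(z) = z^6, a = 15 is inside |z| = 25
Step 2: By Cauchy integral formula: (1/(2pi*i)) * integral = f(a)
Step 3: f(15) = 15^6 = 11390625

11390625


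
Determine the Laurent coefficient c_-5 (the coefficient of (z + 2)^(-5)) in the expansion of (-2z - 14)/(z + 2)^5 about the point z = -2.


Step 1: Write the numerator in powers of (z + 2): -2z - 14 = -2(z + 2) + (-2*(-2) - 14) = -2(z + 2) - 10
Step 2: Divide by (z + 2)^5: f(z) = -10(z + 2)^(-5) - 2(z + 2)^(-4)
Step 3: This finite sum is the Laurent series of f about z = -2.
Step 4: Coefficient of (z + 2)^(-5) = -2*(-2) - 14 = -10

-10


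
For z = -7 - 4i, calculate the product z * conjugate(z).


Step 1: conj(z) = -7 + 4i
Step 2: z * conj(z) = (-7)^2 + (-4)^2
Step 3: = 49 + 16 = 65

65


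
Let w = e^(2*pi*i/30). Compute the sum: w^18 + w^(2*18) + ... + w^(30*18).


Step 1: The sum sum_{j=1}^{n} w^(k*j) equals n if n | k, else 0.
Step 2: Here n = 30, k = 18
Step 3: Does n divide k? 30 | 18 -> False
Step 4: Sum = 0

0


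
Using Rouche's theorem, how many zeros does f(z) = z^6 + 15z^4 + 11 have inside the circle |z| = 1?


Step 1: On |z| = 1 the three terms have sizes |z^6| = 1^6 = 1, |15z^4| = 15*1^4 = 15, |11| = 11
Step 2: The dominant term is g(z) = 15z^4; let h(z) = z^6 + 11 so f = g + h
Step 3: On |z| = 1: |g| = 15 and |h| <= 1 + 11 = 12
Step 4: Since 15 > 12, |h| < |g| on |z| = 1, so by Rouche f has the same number of zeros as g inside |z| < 1
Step 5: g(z) = 15z^4 has 4 zeros (at the origin, multiplicity 4) inside |z| < 1. Answer = 4

4


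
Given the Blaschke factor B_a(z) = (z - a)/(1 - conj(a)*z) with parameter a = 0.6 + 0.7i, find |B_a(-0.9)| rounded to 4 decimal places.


Step 1: Numerator z0 - a = -0.9 - (0.6 + 0.7i) = -1.5 - 0.7i
Step 2: Denominator 1 - conj(a)*z0 = 1 - (0.6 - 0.7i)*(-0.9) = 1.54 - 0.63i
Step 3: |z0 - a|^2 = (-1.5)^2 + (-0.7)^2 = 2.74; |1 - conj(a)*z0|^2 = 1.54^2 + (-0.63)^2 = 2.7685
Step 4: |B_a(-0.9)| = sqrt(2.74 / 2.7685) = sqrt(0.989706)
Step 5: = 0.9948

0.9948


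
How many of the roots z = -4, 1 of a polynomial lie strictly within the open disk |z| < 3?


Step 1: Check each root:
  z = -4: |-4| = 4 >= 3
  z = 1: |1| = 1 < 3
Step 2: Count = 1

1


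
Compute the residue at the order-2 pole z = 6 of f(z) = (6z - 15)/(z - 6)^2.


Step 1: Pole of order 2 at z = 6
Step 2: Res = lim d/dz [(z - 6)^2 * f(z)] as z -> 6
Step 3: (z - 6)^2 * f(z) = 6z - 15
Step 4: d/dz[6z - 15] = 6

6


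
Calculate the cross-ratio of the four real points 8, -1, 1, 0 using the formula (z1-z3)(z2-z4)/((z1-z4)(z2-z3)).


Step 1: (z1-z3)(z2-z4) = 7 * (-1) = -7
Step 2: (z1-z4)(z2-z3) = 8 * (-2) = -16
Step 3: Cross-ratio = 7/16 = 7/16

7/16


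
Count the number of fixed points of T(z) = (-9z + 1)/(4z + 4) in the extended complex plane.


Step 1: Fixed points satisfy T(z) = z
Step 2: 4z^2 + 13z - 1 = 0
Step 3: Discriminant = 13^2 - 4*4*(-1) = 185
Step 4: Number of fixed points = 2

2


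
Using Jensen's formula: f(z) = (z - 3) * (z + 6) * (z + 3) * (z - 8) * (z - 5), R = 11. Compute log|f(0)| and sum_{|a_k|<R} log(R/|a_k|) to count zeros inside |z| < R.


Jensen's formula: (1/2pi)*integral log|f(Re^it)|dt = log|f(0)| + sum_{|a_k|<R} log(R/|a_k|)
Step 1: f(0) = (-3) * 6 * 3 * (-8) * (-5) = -2160
Step 2: log|f(0)| = log|3| + log|-6| + log|-3| + log|8| + log|5| = 7.6779
Step 3: Zeros inside |z| < 11: 3, -6, -3, 8, 5
Step 4: Jensen sum = log(11/3) + log(11/6) + log(11/3) + log(11/8) + log(11/5) = 4.3116
Step 5: n(R) = number of terms in the Jensen sum = count of zeros inside |z| < 11 = 5

5


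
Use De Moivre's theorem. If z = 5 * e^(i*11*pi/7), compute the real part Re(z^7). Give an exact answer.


Step 1: By De Moivre's theorem, z^7 = 5^7 * e^(i*7*11*pi/7) = 78125 * (cos(11*pi) + i*sin(11*pi))
Step 2: |z|^7 = 5^7 = 78125
Step 3: Reduce the angle mod 2*pi: 11*pi - 10*pi = pi
Step 4: cos(pi) = -1
Step 5: Re(z^7) = 78125 * (-1) = -78125

-78125


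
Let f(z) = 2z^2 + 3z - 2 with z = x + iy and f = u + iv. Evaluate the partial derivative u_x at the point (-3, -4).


Step 1: f(z) = 2(x+iy)^2 + 3(x+iy) - 2
Step 2: u = 2(x^2 - y^2) + 3x - 2
Step 3: u_x = 4x + 3
Step 4: At (-3, -4): u_x = -12 + 3 = -9

-9


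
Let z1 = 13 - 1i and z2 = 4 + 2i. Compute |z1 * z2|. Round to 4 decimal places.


Step 1: |z1| = sqrt(13^2 + (-1)^2) = sqrt(170)
Step 2: |z2| = sqrt(4^2 + 2^2) = sqrt(20)
Step 3: |z1*z2| = |z1|*|z2| = sqrt(170) * sqrt(20) = sqrt(170 * 20) = sqrt(3400)
Step 4: = 58.3095

58.3095


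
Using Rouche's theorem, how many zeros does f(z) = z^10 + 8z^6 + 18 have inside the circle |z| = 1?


Step 1: On |z| = 1 the three terms have sizes |z^10| = 1^10 = 1, |8z^6| = 8*1^6 = 8, |18| = 18
Step 2: The dominant term is g(z) = 18; let h(z) = z^10 + 8z^6 so f = g + h
Step 3: On |z| = 1: |g| = 18 and |h| <= 1 + 8 = 9
Step 4: Since 18 > 9, |h| < |g| on |z| = 1, so by Rouche f has the same number of zeros as g inside |z| < 1
Step 5: g(z) = 18 is a nonzero constant with no zeros inside |z| < 1. Answer = 0

0


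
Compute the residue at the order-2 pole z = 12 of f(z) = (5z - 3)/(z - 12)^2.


Step 1: Pole of order 2 at z = 12
Step 2: Res = lim d/dz [(z - 12)^2 * f(z)] as z -> 12
Step 3: (z - 12)^2 * f(z) = 5z - 3
Step 4: d/dz[5z - 3] = 5

5


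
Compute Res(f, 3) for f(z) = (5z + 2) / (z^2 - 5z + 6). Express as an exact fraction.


Step 1: Q(z) = z^2 - 5z + 6 = (z - 3)(z - 2)
Step 2: Q'(z) = 2z - 5
Step 3: Q'(3) = 1, P(3) = 17
Step 4: Res = P(3)/Q'(3) = 17/1 = 17

17


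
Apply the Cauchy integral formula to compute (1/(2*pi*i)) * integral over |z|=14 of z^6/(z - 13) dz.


Step 1: f(z) = z^6, a = 13 is inside |z| = 14
Step 2: By Cauchy integral formula: (1/(2pi*i)) * integral = f(a)
Step 3: f(13) = 13^6 = 4826809

4826809


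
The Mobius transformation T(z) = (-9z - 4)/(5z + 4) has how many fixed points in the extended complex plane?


Step 1: Fixed points satisfy T(z) = z
Step 2: 5z^2 + 13z + 4 = 0
Step 3: Discriminant = 13^2 - 4*5*4 = 89
Step 4: Number of fixed points = 2

2


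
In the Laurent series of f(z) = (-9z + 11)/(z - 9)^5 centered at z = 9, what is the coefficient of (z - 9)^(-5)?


Step 1: Write the numerator in powers of (z - 9): -9z + 11 = -9(z - 9) + (-9*9 + 11) = -9(z - 9) - 70
Step 2: Divide by (z - 9)^5: f(z) = -70(z - 9)^(-5) - 9(z - 9)^(-4)
Step 3: This finite sum is the Laurent series of f about z = 9.
Step 4: Coefficient of (z - 9)^(-5) = -9*9 + 11 = -70

-70
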